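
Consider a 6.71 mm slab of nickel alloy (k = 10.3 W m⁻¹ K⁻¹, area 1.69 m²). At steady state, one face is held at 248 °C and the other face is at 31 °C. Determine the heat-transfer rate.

Q = 563 kW

Q = kA·ΔT/L = 10.3 × 1.69 × |248 °C − 31 °C| / 0.00671 = 5.63×10^5 W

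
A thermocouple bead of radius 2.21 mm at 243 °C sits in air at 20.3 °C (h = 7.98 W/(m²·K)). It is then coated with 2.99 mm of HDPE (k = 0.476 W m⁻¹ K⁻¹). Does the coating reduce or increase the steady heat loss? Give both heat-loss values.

increases: 0.109 → 0.540 W

Critical radius for a sphere: r_cr = 2k/h = 0.119 m = 11.9 cm.
Outer radius after coating: r₂ = 0.00221 + 0.00299 = 0.00520 m.
Since r₁ < r_cr and r₂ ≤ r_cr, the coating moves toward the maximum at r_cr — heat loss rises.
Bare: R = 1/(4πr₁²h) = 2042 K/W; Q = 222.7/2042 = 0.109 W.
Coated: R = R_cond + R_conv = 412.3 K/W; Q = 222.7/412.3 = 0.540 W.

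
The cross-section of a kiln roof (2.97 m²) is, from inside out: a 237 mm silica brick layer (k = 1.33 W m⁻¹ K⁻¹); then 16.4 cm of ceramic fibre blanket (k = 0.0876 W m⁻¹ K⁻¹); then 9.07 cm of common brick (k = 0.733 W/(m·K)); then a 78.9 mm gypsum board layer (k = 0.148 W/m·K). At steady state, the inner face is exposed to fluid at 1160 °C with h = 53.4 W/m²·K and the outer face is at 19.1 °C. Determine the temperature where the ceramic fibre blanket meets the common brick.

Series thermal resistances, inner to outer:
  R_conv,in = 1/(hA) = 1/(53.4·2.97) = 0.006305 K/W
  R_silica brick = L/(kA) = 0.237/(1.33·2.97) = 0.06000 K/W
  R_ceramic fibre blanket = L/(kA) = 0.164/(0.0876·2.97) = 0.6304 K/W
  R_common brick = L/(kA) = 0.0907/(0.733·2.97) = 0.04166 K/W
  R_gypsum board = L/(kA) = 0.0789/(0.148·2.97) = 0.1795 K/W
ΣR = 0.006305 + 0.06000 + 0.6304 + 0.04166 + 0.1795 = 0.9179 K/W
Q = ΔT/ΣR = (1160 °C − 19.1 °C)/0.9179 = 1243 W
From the inner boundary to the ceramic fibre blanket/common brick interface, ΣR_partial = 0.6967 K/W.
T_interface = T_in − Q·ΣR_partial = 1160 °C − (1243)(0.6967) = 294 °C

T = 294 °C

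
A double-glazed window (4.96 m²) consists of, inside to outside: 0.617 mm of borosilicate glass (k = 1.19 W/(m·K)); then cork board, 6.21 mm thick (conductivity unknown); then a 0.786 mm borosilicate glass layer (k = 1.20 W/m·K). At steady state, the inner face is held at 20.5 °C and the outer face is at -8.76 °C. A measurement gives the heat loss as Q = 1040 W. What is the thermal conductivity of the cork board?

k = 0.0449 W/m·K

ΣR = ΔT/Q = |20.5 − -8.76|/1040 = 0.02813 K/W
Known resistances:
  R_borosilicate glass = L/(kA) = 6.17×10^-4/(1.19·4.96) = 1.045×10^-4 K/W
  R_borosilicate glass = L/(kA) = 7.86×10^-4/(1.20·4.96) = 1.321×10^-4 K/W
R_cork board = ΣR − ΣR_known = 0.02813 − 2.366×10^-4 = 0.02789 K/W
L/(kA) = 0.02789 ⇒ k = 0.00621/(0.02789·4.96) = 0.0449 W/m·K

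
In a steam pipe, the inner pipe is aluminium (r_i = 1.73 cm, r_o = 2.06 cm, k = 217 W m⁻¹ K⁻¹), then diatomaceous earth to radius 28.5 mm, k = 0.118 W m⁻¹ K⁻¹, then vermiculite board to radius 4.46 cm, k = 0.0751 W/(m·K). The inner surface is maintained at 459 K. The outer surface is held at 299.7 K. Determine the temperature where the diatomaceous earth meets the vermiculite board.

Treat each layer as a resistance in series:
  R'_aluminium = ln(0.0206/0.0173)/(2πk) = 0.1746/(2π·217) = 1.280×10^-4 m·K/W
  R'_diatomaceous earth = ln(0.0285/0.0206)/(2πk) = 0.3246/(2π·0.118) = 0.4378 m·K/W
  R'_vermiculite board = ln(0.0446/0.0285)/(2πk) = 0.4478/(2π·0.0751) = 0.9491 m·K/W
ΣR = 1.280×10^-4 + 0.4378 + 0.9491 = 1.387 m·K/W
Q' = ΔT/ΣR = (459 K − 299.7 K)/1.387 = 114.9 W/m
From the inner boundary to the diatomaceous earth/vermiculite board interface, ΣR_partial = 0.4379 m·K/W.
T_interface = T_in − Q'·ΣR_partial = 459 K − (114.9)(0.4379) = 409 K

T = 409 K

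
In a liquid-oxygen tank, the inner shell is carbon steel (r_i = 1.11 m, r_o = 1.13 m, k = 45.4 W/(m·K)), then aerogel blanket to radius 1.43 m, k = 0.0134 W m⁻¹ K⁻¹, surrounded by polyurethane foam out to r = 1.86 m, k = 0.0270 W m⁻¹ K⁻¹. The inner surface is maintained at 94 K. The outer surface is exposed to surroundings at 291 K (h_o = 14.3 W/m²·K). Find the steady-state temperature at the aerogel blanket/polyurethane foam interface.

T = 231.4 K

Series thermal resistances, inner to outer:
  R_carbon steel = (1/1.11 − 1/1.13)/(4πk) = 0.01595/(4π·45.4) = 2.795×10^-5 K/W
  R_aerogel blanket = (1/1.13 − 1/1.43)/(4πk) = 0.1857/(4π·0.0134) = 1.103 K/W
  R_polyurethane foam = (1/1.43 − 1/1.86)/(4πk) = 0.1617/(4π·0.0270) = 0.4765 K/W
  R_conv,out = 1/(4πr²h) = 1/(4π·1.86²·14.3) = 0.001609 K/W
ΣR = 2.795×10^-5 + 1.103 + 0.4765 + 0.001609 = 1.581 K/W
Q = ΔT/ΣR = (94 K − 291 K)/1.581 = -124.6 W
From the inner boundary to the aerogel blanket/polyurethane foam interface, ΣR_partial = 1.103 K/W.
T_interface = T_in − Q·ΣR_partial = 94 K − (-124.6)(1.103) = 231.4 K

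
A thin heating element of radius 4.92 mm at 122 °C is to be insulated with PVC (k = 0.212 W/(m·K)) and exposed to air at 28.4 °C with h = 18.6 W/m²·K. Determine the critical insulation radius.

r_cr = 1.14 cm

For a cylinder, r_cr = k_ins/h = 0.212/18.6 = 0.0114 m = 1.14 cm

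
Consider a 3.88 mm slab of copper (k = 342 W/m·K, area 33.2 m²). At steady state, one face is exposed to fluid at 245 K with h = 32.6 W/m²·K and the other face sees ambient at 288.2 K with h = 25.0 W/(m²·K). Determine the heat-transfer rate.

Q = 20300 W

Series thermal resistances, inner to outer:
  R_conv,in = 1/(hA) = 1/(32.6·33.2) = 9.239×10^-4 K/W
  R_copper = L/(kA) = 0.00388/(342·33.2) = 3.417×10^-7 K/W
  R_conv,out = 1/(hA) = 1/(25.0·33.2) = 0.001205 K/W
ΣR = 9.239×10^-4 + 3.417×10^-7 + 0.001205 = 0.002129 K/W
Q = ΔT/ΣR = (245 K − 288.2 K)/0.002129 = -20300 W
(Negative Q ⇒ heat flows inward; heat gain = 20300 W.)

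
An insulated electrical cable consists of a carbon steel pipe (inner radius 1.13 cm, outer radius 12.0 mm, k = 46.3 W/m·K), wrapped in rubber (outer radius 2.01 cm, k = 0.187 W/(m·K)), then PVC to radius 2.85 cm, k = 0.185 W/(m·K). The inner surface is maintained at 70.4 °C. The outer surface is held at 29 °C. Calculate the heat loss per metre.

Series thermal resistances, inner to outer:
  R'_carbon steel = ln(0.0120/0.0113)/(2πk) = 0.06010/(2π·46.3) = 2.066×10^-4 m·K/W
  R'_rubber = ln(0.0201/0.0120)/(2πk) = 0.5158/(2π·0.187) = 0.4390 m·K/W
  R'_PVC = ln(0.0285/0.0201)/(2πk) = 0.3492/(2π·0.185) = 0.3004 m·K/W
ΣR = 2.066×10^-4 + 0.4390 + 0.3004 = 0.7396 m·K/W
Q' = ΔT/ΣR = (70.4 °C − 29 °C)/0.7396 = 56.0 W/m

Q' = 56.0 W/m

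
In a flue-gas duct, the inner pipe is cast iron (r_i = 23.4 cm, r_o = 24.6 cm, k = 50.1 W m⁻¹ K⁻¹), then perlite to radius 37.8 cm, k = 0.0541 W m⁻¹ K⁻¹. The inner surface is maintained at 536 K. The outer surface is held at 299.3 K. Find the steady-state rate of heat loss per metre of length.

Treat each layer as a resistance in series:
  R'_cast iron = ln(0.246/0.234)/(2πk) = 0.05001/(2π·50.1) = 1.589×10^-4 m·K/W
  R'_perlite = ln(0.378/0.246)/(2πk) = 0.4296/(2π·0.0541) = 1.264 m·K/W
ΣR = 1.589×10^-4 + 1.264 = 1.264 m·K/W
Q' = ΔT/ΣR = (536 K − 299.3 K)/1.264 = 187 W/m

Q' = 187 W/m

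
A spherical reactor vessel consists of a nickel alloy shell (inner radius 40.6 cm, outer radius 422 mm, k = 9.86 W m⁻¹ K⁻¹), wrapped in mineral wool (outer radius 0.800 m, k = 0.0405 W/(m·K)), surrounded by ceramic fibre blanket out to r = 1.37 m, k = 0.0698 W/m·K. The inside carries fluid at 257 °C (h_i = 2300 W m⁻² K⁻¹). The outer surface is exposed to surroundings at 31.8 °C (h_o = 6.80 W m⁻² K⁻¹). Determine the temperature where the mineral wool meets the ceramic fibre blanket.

T = 80.0 °C

Series thermal resistances, inner to outer:
  R_conv,in = 1/(4πr²h) = 1/(4π·0.406²·2300) = 2.099×10^-4 K/W
  R_nickel alloy = (1/0.406 − 1/0.422)/(4πk) = 0.09339/(4π·9.86) = 7.537×10^-4 K/W
  R_mineral wool = (1/0.422 − 1/0.800)/(4πk) = 1.120/(4π·0.0405) = 2.200 K/W
  R_ceramic fibre blanket = (1/0.800 − 1/1.37)/(4πk) = 0.5201/(4π·0.0698) = 0.5929 K/W
  R_conv,out = 1/(4πr²h) = 1/(4π·1.37²·6.80) = 0.006235 K/W
ΣR = 2.099×10^-4 + 7.537×10^-4 + 2.200 + 0.5929 + 0.006235 = 2.800 K/W
Q = ΔT/ΣR = (257 °C − 31.8 °C)/2.800 = 80.43 W
From the inner boundary to the mineral wool/ceramic fibre blanket interface, ΣR_partial = 2.201 K/W.
T_interface = T_in − Q·ΣR_partial = 257 °C − (80.43)(2.201) = 80.0 °C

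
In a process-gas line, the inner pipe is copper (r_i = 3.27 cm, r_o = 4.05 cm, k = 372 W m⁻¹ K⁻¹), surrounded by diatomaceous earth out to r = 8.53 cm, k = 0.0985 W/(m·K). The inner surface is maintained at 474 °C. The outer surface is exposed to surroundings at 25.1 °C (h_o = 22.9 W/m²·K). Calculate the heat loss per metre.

Treat each layer as a resistance in series:
  R'_copper = ln(0.0405/0.0327)/(2πk) = 0.2139/(2π·372) = 9.153×10^-5 m·K/W
  R'_diatomaceous earth = ln(0.0853/0.0405)/(2πk) = 0.7449/(2π·0.0985) = 1.204 m·K/W
  R'_conv,out = 1/(2πr h) = 1/(2π·0.0853·22.9) = 0.08148 m·K/W
ΣR = 9.153×10^-5 + 1.204 + 0.08148 = 1.286 m·K/W
Q' = ΔT/ΣR = (474 °C − 25.1 °C)/1.286 = 349 W/m

Q' = 349 W/m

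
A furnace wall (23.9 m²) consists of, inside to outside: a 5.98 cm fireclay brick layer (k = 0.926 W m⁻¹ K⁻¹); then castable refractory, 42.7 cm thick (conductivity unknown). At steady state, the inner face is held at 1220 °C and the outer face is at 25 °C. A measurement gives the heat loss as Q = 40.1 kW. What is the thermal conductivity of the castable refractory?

ΣR = ΔT/Q = |1220 − 25|/40100 = 0.02980 K/W
Known resistances:
  R_fireclay brick = L/(kA) = 0.0598/(0.926·23.9) = 0.002702 K/W
R_castable refractory = ΣR − ΣR_known = 0.02980 − 0.002702 = 0.02710 K/W
L/(kA) = 0.02710 ⇒ k = 0.427/(0.02710·23.9) = 0.659 W/m·K

k = 0.659 W/m·K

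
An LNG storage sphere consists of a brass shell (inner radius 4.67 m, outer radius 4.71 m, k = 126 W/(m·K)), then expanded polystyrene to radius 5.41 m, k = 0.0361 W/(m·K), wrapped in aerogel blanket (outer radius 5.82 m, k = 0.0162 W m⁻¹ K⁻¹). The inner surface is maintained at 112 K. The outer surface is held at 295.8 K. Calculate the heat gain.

Treat each layer as a resistance in series:
  R_brass = (1/4.67 − 1/4.71)/(4πk) = 0.001819/(4π·126) = 1.149×10^-6 K/W
  R_expanded polystyrene = (1/4.71 − 1/5.41)/(4πk) = 0.02747/(4π·0.0361) = 0.06056 K/W
  R_aerogel blanket = (1/5.41 − 1/5.82)/(4πk) = 0.01302/(4π·0.0162) = 0.06396 K/W
ΣR = 1.149×10^-6 + 0.06056 + 0.06396 = 0.1245 K/W
Q = ΔT/ΣR = (112 K − 295.8 K)/0.1245 = -1480 W
(Negative Q ⇒ heat flows inward; heat gain = 1480 W.)

Q = 1480 W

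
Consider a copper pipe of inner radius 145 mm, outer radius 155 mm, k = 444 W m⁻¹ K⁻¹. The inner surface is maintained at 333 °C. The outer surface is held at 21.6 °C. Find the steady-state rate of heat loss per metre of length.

Q' = 2πk·ΔT/ln(r₂/r₁) = 2π × 444 × 311.4 / ln(0.155/0.145) = 1.30×10^7 W/m

Q' = 13000 kW/m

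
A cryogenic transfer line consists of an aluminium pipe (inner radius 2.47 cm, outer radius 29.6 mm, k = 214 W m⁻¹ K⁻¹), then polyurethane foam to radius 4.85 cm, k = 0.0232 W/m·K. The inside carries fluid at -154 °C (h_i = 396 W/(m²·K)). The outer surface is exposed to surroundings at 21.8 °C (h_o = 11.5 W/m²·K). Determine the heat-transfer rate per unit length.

Q' = 47.7 W/m

Resistance network (inner→outer):
  R'_conv,in = 1/(2πr h) = 1/(2π·0.0247·396) = 0.01627 m·K/W
  R'_aluminium = ln(0.0296/0.0247)/(2πk) = 0.1810/(2π·214) = 1.346×10^-4 m·K/W
  R'_polyurethane foam = ln(0.0485/0.0296)/(2πk) = 0.4938/(2π·0.0232) = 3.387 m·K/W
  R'_conv,out = 1/(2πr h) = 1/(2π·0.0485·11.5) = 0.2854 m·K/W
ΣR = 0.01627 + 1.346×10^-4 + 3.387 + 0.2854 = 3.689 m·K/W
Q' = ΔT/ΣR = (-154 °C − 21.8 °C)/3.689 = -47.7 W/m
(Negative Q' ⇒ heat flows inward; heat gain = 47.7 W/m.)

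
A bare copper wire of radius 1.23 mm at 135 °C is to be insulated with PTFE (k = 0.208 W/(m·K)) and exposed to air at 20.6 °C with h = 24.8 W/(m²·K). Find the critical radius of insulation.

r_cr = 0.839 cm

For a cylinder, r_cr = k_ins/h = 0.208/24.8 = 0.00839 m = 0.839 cm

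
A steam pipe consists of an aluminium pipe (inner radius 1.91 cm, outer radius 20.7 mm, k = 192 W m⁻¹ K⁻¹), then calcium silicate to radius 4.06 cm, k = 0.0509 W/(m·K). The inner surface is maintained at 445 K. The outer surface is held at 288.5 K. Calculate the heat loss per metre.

Resistance network (inner→outer):
  R'_aluminium = ln(0.0207/0.0191)/(2πk) = 0.08045/(2π·192) = 6.668×10^-5 m·K/W
  R'_calcium silicate = ln(0.0406/0.0207)/(2πk) = 0.6736/(2π·0.0509) = 2.106 m·K/W
ΣR = 6.668×10^-5 + 2.106 = 2.106 m·K/W
Q' = ΔT/ΣR = (445 K − 288.5 K)/2.106 = 74.3 W/m

Q' = 74.3 W/m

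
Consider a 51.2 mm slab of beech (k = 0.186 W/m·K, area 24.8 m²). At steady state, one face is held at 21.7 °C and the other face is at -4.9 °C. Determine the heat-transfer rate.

Q = 2.40 kW

Q = kA·ΔT/L = 0.186 × 24.8 × |21.7 °C − -4.9 °C| / 0.0512 = 2400 W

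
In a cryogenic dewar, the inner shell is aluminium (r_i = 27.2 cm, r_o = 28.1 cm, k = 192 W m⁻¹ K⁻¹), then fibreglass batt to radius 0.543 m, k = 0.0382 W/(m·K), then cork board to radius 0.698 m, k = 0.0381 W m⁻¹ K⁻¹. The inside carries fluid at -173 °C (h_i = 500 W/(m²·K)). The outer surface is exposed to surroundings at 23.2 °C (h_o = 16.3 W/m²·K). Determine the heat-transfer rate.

Q = 44.2 W

Resistance network (inner→outer):
  R_conv,in = 1/(4πr²h) = 1/(4π·0.272²·500) = 0.002151 K/W
  R_aluminium = (1/0.272 − 1/0.281)/(4πk) = 0.1178/(4π·192) = 4.880×10^-5 K/W
  R_fibreglass batt = (1/0.281 − 1/0.543)/(4πk) = 1.717/(4π·0.0382) = 3.577 K/W
  R_cork board = (1/0.543 − 1/0.698)/(4πk) = 0.4090/(4π·0.0381) = 0.8542 K/W
  R_conv,out = 1/(4πr²h) = 1/(4π·0.698²·16.3) = 0.01002 K/W
ΣR = 0.002151 + 4.880×10^-5 + 3.577 + 0.8542 + 0.01002 = 4.443 K/W
Q = ΔT/ΣR = (-173 °C − 23.2 °C)/4.443 = -44.2 W
(Negative Q ⇒ heat flows inward; heat gain = 44.2 W.)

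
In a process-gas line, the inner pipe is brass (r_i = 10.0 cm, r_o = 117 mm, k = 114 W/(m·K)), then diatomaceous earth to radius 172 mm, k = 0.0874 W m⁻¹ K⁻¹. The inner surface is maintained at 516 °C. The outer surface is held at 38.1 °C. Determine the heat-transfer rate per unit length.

Q' = 681 W/m

Treat each layer as a resistance in series:
  R'_brass = ln(0.117/0.100)/(2πk) = 0.1570/(2π·114) = 2.192×10^-4 m·K/W
  R'_diatomaceous earth = ln(0.172/0.117)/(2πk) = 0.3853/(2π·0.0874) = 0.7017 m·K/W
ΣR = 2.192×10^-4 + 0.7017 = 0.7019 m·K/W
Q' = ΔT/ΣR = (516 °C − 38.1 °C)/0.7019 = 681 W/m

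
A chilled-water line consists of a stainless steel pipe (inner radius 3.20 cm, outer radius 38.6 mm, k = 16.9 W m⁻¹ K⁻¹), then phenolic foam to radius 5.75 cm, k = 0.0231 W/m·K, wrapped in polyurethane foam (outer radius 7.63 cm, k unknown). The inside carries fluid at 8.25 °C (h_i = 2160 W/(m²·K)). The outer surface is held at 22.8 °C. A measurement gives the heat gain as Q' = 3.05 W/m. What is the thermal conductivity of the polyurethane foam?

ΣR = ΔT/Q' = |8.25 − 22.8|/3.05 = 4.770 m·K/W
Known resistances:
  R'_conv,in = 1/(2πr h) = 1/(2π·0.0320·2160) = 0.002303 m·K/W
  R'_stainless steel = ln(0.0386/0.0320)/(2πk) = 0.1875/(2π·16.9) = 0.001766 m·K/W
  R'_phenolic foam = ln(0.0575/0.0386)/(2πk) = 0.3985/(2π·0.0231) = 2.746 m·K/W
R_polyurethane foam = ΣR − ΣR_known = 4.770 − 2.750 = 2.020 m·K/W
ln(r₂/r₁)/(2πk) = 2.020 ⇒ k = 0.2829/(2π·2.020) = 0.0223 W/m·K

k = 0.0223 W/m·K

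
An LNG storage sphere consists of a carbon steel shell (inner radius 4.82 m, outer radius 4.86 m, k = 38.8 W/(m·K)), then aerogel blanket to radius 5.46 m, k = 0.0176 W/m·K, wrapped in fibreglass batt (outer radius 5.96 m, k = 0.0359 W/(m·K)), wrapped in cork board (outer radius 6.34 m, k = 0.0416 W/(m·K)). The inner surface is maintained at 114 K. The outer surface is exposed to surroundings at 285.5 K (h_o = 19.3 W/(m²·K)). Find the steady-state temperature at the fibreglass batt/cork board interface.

Treat each layer as a resistance in series:
  R_carbon steel = (1/4.82 − 1/4.86)/(4πk) = 0.001708/(4π·38.8) = 3.502×10^-6 K/W
  R_aerogel blanket = (1/4.86 − 1/5.46)/(4πk) = 0.02261/(4π·0.0176) = 0.1022 K/W
  R_fibreglass batt = (1/5.46 − 1/5.96)/(4πk) = 0.01536/(4π·0.0359) = 0.03406 K/W
  R_cork board = (1/5.96 − 1/6.34)/(4πk) = 0.01006/(4π·0.0416) = 0.01924 K/W
  R_conv,out = 1/(4πr²h) = 1/(4π·6.34²·19.3) = 1.026×10^-4 K/W
ΣR = 3.502×10^-6 + 0.1022 + 0.03406 + 0.01924 + 1.026×10^-4 = 0.1556 K/W
Q = ΔT/ΣR = (114 K − 285.5 K)/0.1556 = -1102 W
From the inner boundary to the fibreglass batt/cork board interface, ΣR_partial = 0.1363 K/W.
T_interface = T_in − Q·ΣR_partial = 114 K − (-1102)(0.1363) = 264.2 K

T = 264.2 K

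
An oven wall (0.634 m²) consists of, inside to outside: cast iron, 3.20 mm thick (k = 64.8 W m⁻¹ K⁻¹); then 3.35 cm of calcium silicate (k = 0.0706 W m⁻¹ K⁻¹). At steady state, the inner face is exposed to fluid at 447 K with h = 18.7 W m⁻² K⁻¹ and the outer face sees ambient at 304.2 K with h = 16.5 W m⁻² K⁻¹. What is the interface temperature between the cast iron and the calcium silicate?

T = 434 K

Treat each layer as a resistance in series:
  R_conv,in = 1/(hA) = 1/(18.7·0.634) = 0.08435 K/W
  R_cast iron = L/(kA) = 0.00320/(64.8·0.634) = 7.789×10^-5 K/W
  R_calcium silicate = L/(kA) = 0.0335/(0.0706·0.634) = 0.7484 K/W
  R_conv,out = 1/(hA) = 1/(16.5·0.634) = 0.09559 K/W
ΣR = 0.08435 + 7.789×10^-5 + 0.7484 + 0.09559 = 0.9284 K/W
Q = ΔT/ΣR = (447 K − 304.2 K)/0.9284 = 153.8 W
From the inner boundary to the cast iron/calcium silicate interface, ΣR_partial = 0.08443 K/W.
T_interface = T_in − Q·ΣR_partial = 447 K − (153.8)(0.08443) = 434 K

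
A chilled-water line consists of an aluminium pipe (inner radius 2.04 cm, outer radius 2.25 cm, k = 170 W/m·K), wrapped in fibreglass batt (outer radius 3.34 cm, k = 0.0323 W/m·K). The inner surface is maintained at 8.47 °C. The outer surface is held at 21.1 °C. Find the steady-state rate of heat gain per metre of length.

Series thermal resistances, inner to outer:
  R'_aluminium = ln(0.0225/0.0204)/(2πk) = 0.09798/(2π·170) = 9.173×10^-5 m·K/W
  R'_fibreglass batt = ln(0.0334/0.0225)/(2πk) = 0.3950/(2π·0.0323) = 1.947 m·K/W
ΣR = 9.173×10^-5 + 1.947 = 1.947 m·K/W
Q' = ΔT/ΣR = (8.47 °C − 21.1 °C)/1.947 = -6.49 W/m
(Negative Q' ⇒ heat flows inward; heat gain = 6.49 W/m.)

Q' = 6.49 W/m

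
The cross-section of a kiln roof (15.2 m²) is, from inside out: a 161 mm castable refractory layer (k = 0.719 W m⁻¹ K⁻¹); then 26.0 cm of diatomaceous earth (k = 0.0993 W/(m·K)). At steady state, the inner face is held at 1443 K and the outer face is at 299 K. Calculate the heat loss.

Q = 6120 W

Treat each layer as a resistance in series:
  R_castable refractory = L/(kA) = 0.161/(0.719·15.2) = 0.01473 K/W
  R_diatomaceous earth = L/(kA) = 0.260/(0.0993·15.2) = 0.1723 K/W
ΣR = 0.01473 + 0.1723 = 0.1870 K/W
Q = ΔT/ΣR = (1443 K − 299 K)/0.1870 = 6120 W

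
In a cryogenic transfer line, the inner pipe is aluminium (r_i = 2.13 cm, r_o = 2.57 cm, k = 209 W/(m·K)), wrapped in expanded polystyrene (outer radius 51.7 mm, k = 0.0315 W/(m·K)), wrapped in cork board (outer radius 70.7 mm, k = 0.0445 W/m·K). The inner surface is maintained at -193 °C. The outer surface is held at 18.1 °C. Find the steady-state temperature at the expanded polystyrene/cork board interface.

Treat each layer as a resistance in series:
  R'_aluminium = ln(0.0257/0.0213)/(2πk) = 0.1878/(2π·209) = 1.430×10^-4 m·K/W
  R'_expanded polystyrene = ln(0.0517/0.0257)/(2πk) = 0.6990/(2π·0.0315) = 3.532 m·K/W
  R'_cork board = ln(0.0707/0.0517)/(2πk) = 0.3130/(2π·0.0445) = 1.119 m·K/W
ΣR = 1.430×10^-4 + 3.532 + 1.119 = 4.651 m·K/W
Q' = ΔT/ΣR = (-193 °C − 18.1 °C)/4.651 = -45.39 W/m
From the inner boundary to the expanded polystyrene/cork board interface, ΣR_partial = 3.532 m·K/W.
T_interface = T_in − Q'·ΣR_partial = -193 °C − (-45.39)(3.532) = -32.7 °C

T = -32.7 °C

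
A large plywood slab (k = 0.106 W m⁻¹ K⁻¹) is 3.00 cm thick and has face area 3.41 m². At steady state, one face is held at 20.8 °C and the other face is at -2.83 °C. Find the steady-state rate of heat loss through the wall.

Q = 285 W

Q = kA·ΔT/L = 0.106 × 3.41 × |20.8 °C − -2.83 °C| / 0.0300 = 285 W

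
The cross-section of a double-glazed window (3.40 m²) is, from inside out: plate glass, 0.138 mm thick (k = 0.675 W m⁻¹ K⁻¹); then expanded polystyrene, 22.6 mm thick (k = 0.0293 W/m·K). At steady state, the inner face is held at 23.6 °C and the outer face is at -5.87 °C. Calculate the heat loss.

Treat each layer as a resistance in series:
  R_plate glass = L/(kA) = 1.38×10^-4/(0.675·3.40) = 6.013×10^-5 K/W
  R_expanded polystyrene = L/(kA) = 0.0226/(0.0293·3.40) = 0.2269 K/W
ΣR = 6.013×10^-5 + 0.2269 = 0.2270 K/W
Q = ΔT/ΣR = (23.6 °C − -5.87 °C)/0.2270 = 130 W

Q = 130 W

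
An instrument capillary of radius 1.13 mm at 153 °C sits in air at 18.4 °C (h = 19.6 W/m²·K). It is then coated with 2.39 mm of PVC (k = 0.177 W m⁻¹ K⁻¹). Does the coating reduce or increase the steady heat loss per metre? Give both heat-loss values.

increases: 18.7 → 40.4 W/m

Critical radius for a cylinder: r_cr = k/h = 0.00903 m = 0.903 cm.
Outer radius after coating: r₂ = 0.00113 + 0.00239 = 0.00352 m.
Since r₁ < r_cr and r₂ ≤ r_cr, the coating moves toward the maximum at r_cr — heat loss rises.
Bare: R = 1/(2πr₁h) = 7.186 m·K/W; Q = 134.6/7.186 = 18.7 W/m.
Coated: R = R_cond + R_conv = 3.329 m·K/W; Q = 134.6/3.329 = 40.4 W/m.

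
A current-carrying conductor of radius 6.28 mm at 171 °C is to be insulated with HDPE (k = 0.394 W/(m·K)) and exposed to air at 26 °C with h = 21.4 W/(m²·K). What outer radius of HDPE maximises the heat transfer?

For a cylinder, r_cr = k_ins/h = 0.394/21.4 = 0.0184 m = 1.84 cm

r_cr = 1.84 cm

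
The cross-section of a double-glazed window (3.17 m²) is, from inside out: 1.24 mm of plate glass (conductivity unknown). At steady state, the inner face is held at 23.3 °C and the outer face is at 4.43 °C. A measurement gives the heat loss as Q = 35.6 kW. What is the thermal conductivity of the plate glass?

k = 0.738 W/m·K

ΣR = ΔT/Q = |23.3 − 4.43|/35600 = 5.301×10^-4 K/W
L/(kA) = 5.301×10^-4 ⇒ k = 0.00124/(5.301×10^-4·3.17) = 0.738 W/m·K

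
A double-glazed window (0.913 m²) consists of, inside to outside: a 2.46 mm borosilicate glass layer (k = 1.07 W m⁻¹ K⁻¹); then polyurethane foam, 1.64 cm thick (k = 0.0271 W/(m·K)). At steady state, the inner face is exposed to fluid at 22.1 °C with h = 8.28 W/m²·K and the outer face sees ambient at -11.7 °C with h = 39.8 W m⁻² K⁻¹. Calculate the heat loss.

Q = 41.0 W

Series thermal resistances, inner to outer:
  R_conv,in = 1/(hA) = 1/(8.28·0.913) = 0.1323 K/W
  R_borosilicate glass = L/(kA) = 0.00246/(1.07·0.913) = 0.002518 K/W
  R_polyurethane foam = L/(kA) = 0.0164/(0.0271·0.913) = 0.6628 K/W
  R_conv,out = 1/(hA) = 1/(39.8·0.913) = 0.02752 K/W
ΣR = 0.1323 + 0.002518 + 0.6628 + 0.02752 = 0.8251 K/W
Q = ΔT/ΣR = (22.1 °C − -11.7 °C)/0.8251 = 41.0 W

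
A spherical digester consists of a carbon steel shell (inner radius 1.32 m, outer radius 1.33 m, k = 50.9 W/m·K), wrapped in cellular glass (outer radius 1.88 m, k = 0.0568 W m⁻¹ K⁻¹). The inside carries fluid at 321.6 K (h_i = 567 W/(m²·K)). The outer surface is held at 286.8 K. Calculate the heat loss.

Treat each layer as a resistance in series:
  R_conv,in = 1/(4πr²h) = 1/(4π·1.32²·567) = 8.055×10^-5 K/W
  R_carbon steel = (1/1.32 − 1/1.33)/(4πk) = 0.005696/(4π·50.9) = 8.905×10^-6 K/W
  R_cellular glass = (1/1.33 − 1/1.88)/(4πk) = 0.2200/(4π·0.0568) = 0.3082 K/W
ΣR = 8.055×10^-5 + 8.905×10^-6 + 0.3082 = 0.3083 K/W
Q = ΔT/ΣR = (321.6 K − 286.8 K)/0.3083 = 113 W

Q = 113 W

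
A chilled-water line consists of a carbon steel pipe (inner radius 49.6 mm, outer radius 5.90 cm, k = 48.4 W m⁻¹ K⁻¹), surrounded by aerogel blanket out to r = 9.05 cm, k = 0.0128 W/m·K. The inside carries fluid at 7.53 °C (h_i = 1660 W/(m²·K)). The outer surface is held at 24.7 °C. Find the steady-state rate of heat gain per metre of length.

Q' = 3.23 W/m

Series thermal resistances, inner to outer:
  R'_conv,in = 1/(2πr h) = 1/(2π·0.0496·1660) = 0.001933 m·K/W
  R'_carbon steel = ln(0.0590/0.0496)/(2πk) = 0.1735/(2π·48.4) = 5.707×10^-4 m·K/W
  R'_aerogel blanket = ln(0.0905/0.0590)/(2πk) = 0.4278/(2π·0.0128) = 5.319 m·K/W
ΣR = 0.001933 + 5.707×10^-4 + 5.319 = 5.322 m·K/W
Q' = ΔT/ΣR = (7.53 °C − 24.7 °C)/5.322 = -3.23 W/m
(Negative Q' ⇒ heat flows inward; heat gain = 3.23 W/m.)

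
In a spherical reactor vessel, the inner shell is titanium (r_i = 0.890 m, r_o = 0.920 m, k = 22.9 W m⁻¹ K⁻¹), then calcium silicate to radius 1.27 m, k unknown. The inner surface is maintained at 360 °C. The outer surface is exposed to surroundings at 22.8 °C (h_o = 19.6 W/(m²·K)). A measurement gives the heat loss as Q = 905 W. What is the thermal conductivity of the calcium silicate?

ΣR = ΔT/Q = |360 − 22.8|/905 = 0.3726 K/W
Known resistances:
  R_titanium = (1/0.890 − 1/0.920)/(4πk) = 0.03664/(4π·22.9) = 1.273×10^-4 K/W
  R_conv,out = 1/(4πr²h) = 1/(4π·1.27²·19.6) = 0.002517 K/W
R_calcium silicate = ΣR − ΣR_known = 0.3726 − 0.002644 = 0.3700 K/W
(1/r₁−1/r₂)/(4πk) = 0.3700 ⇒ k = 0.2996/(4π·0.3700) = 0.0644 W/m·K

k = 0.0644 W/m·K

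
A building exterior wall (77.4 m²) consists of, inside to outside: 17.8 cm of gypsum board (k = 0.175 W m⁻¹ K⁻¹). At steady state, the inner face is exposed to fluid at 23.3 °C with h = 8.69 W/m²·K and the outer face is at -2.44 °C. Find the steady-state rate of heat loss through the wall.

Treat each layer as a resistance in series:
  R_conv,in = 1/(hA) = 1/(8.69·77.4) = 0.001487 K/W
  R_gypsum board = L/(kA) = 0.178/(0.175·77.4) = 0.01314 K/W
ΣR = 0.001487 + 0.01314 = 0.01463 K/W
Q = ΔT/ΣR = (23.3 °C − -2.44 °C)/0.01463 = 1760 W

Q = 1760 W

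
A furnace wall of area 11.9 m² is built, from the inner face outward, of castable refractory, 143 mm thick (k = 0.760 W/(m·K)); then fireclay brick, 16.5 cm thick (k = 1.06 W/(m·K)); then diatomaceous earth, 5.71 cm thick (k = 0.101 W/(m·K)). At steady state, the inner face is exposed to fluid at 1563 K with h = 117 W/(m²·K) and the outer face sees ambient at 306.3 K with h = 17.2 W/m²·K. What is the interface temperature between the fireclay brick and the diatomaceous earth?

T = 1109 K

Resistance network (inner→outer):
  R_conv,in = 1/(hA) = 1/(117·11.9) = 7.182×10^-4 K/W
  R_castable refractory = L/(kA) = 0.143/(0.760·11.9) = 0.01581 K/W
  R_fireclay brick = L/(kA) = 0.165/(1.06·11.9) = 0.01308 K/W
  R_diatomaceous earth = L/(kA) = 0.0571/(0.101·11.9) = 0.04751 K/W
  R_conv,out = 1/(hA) = 1/(17.2·11.9) = 0.004886 K/W
ΣR = 7.182×10^-4 + 0.01581 + 0.01308 + 0.04751 + 0.004886 = 0.08200 K/W
Q = ΔT/ΣR = (1563 K − 306.3 K)/0.08200 = 15330 W
From the inner boundary to the fireclay brick/diatomaceous earth interface, ΣR_partial = 0.02961 K/W.
T_interface = T_in − Q·ΣR_partial = 1563 K − (15330)(0.02961) = 1109 K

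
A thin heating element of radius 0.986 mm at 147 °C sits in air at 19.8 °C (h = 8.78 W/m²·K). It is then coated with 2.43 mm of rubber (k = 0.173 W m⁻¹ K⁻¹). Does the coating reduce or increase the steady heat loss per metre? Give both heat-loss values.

Critical radius for a cylinder: r_cr = k/h = 0.0197 m = 1.97 cm.
Outer radius after coating: r₂ = 9.86×10^-4 + 0.00243 = 0.003416 m.
Since r₁ < r_cr and r₂ ≤ r_cr, the coating moves toward the maximum at r_cr — heat loss rises.
Bare: R = 1/(2πr₁h) = 18.38 m·K/W; Q = 127.2/18.38 = 6.92 W/m.
Coated: R = R_cond + R_conv = 6.450 m·K/W; Q = 127.2/6.450 = 19.7 W/m.

increases: 6.92 → 19.7 W/m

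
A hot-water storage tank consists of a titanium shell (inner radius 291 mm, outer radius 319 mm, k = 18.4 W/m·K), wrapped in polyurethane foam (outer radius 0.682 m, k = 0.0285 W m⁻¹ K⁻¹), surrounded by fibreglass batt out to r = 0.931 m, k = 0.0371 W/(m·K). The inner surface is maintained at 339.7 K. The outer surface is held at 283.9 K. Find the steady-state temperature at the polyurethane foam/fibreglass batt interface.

T = 292.4 K

Series thermal resistances, inner to outer:
  R_titanium = (1/0.291 − 1/0.319)/(4πk) = 0.3016/(4π·18.4) = 0.001305 K/W
  R_polyurethane foam = (1/0.319 − 1/0.682)/(4πk) = 1.669/(4π·0.0285) = 4.659 K/W
  R_fibreglass batt = (1/0.682 − 1/0.931)/(4πk) = 0.3922/(4π·0.0371) = 0.8412 K/W
ΣR = 0.001305 + 4.659 + 0.8412 = 5.502 K/W
Q = ΔT/ΣR = (339.7 K − 283.9 K)/5.502 = 10.14 W
From the inner boundary to the polyurethane foam/fibreglass batt interface, ΣR_partial = 4.660 K/W.
T_interface = T_in − Q·ΣR_partial = 339.7 K − (10.14)(4.660) = 292.4 K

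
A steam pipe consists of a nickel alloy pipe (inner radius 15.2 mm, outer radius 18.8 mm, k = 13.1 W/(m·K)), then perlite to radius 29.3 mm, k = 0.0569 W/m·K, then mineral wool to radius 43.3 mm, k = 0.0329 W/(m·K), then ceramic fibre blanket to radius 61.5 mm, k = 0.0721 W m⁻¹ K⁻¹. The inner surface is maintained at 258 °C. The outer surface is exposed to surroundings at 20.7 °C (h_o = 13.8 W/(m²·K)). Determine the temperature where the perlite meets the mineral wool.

T = 186 °C

Series thermal resistances, inner to outer:
  R'_nickel alloy = ln(0.0188/0.0152)/(2πk) = 0.2126/(2π·13.1) = 0.002582 m·K/W
  R'_perlite = ln(0.0293/0.0188)/(2πk) = 0.4437/(2π·0.0569) = 1.241 m·K/W
  R'_mineral wool = ln(0.0433/0.0293)/(2πk) = 0.3906/(2π·0.0329) = 1.889 m·K/W
  R'_ceramic fibre blanket = ln(0.0615/0.0433)/(2πk) = 0.3509/(2π·0.0721) = 0.7745 m·K/W
  R'_conv,out = 1/(2πr h) = 1/(2π·0.0615·13.8) = 0.1875 m·K/W
ΣR = 0.002582 + 1.241 + 1.889 + 0.7745 + 0.1875 = 4.095 m·K/W
Q' = ΔT/ΣR = (258 °C − 20.7 °C)/4.095 = 57.95 W/m
From the inner boundary to the perlite/mineral wool interface, ΣR_partial = 1.244 m·K/W.
T_interface = T_in − Q'·ΣR_partial = 258 °C − (57.95)(1.244) = 186 °C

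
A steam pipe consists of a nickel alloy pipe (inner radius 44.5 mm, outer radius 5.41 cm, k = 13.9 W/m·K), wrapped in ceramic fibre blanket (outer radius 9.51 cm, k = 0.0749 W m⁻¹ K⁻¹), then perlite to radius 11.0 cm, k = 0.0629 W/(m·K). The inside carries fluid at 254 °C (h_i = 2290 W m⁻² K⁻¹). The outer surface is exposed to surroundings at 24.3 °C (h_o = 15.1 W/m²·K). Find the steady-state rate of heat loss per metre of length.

Q' = 138 W/m

Treat each layer as a resistance in series:
  R'_conv,in = 1/(2πr h) = 1/(2π·0.0445·2290) = 0.001562 m·K/W
  R'_nickel alloy = ln(0.0541/0.0445)/(2πk) = 0.1953/(2π·13.9) = 0.002237 m·K/W
  R'_ceramic fibre blanket = ln(0.0951/0.0541)/(2πk) = 0.5641/(2π·0.0749) = 1.199 m·K/W
  R'_perlite = ln(0.110/0.0951)/(2πk) = 0.1456/(2π·0.0629) = 0.3683 m·K/W
  R'_conv,out = 1/(2πr h) = 1/(2π·0.110·15.1) = 0.09582 m·K/W
ΣR = 0.001562 + 0.002237 + 1.199 + 0.3683 + 0.09582 = 1.667 m·K/W
Q' = ΔT/ΣR = (254 °C − 24.3 °C)/1.667 = 138 W/m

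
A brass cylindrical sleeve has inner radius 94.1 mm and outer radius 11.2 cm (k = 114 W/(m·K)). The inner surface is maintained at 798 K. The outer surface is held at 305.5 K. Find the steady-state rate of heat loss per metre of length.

Q' = 2.03×10^6 W/m

Q' = 2πk·ΔT/ln(r₂/r₁) = 2π × 114 × 492.5 / ln(0.112/0.0941) = 2.03×10^6 W/m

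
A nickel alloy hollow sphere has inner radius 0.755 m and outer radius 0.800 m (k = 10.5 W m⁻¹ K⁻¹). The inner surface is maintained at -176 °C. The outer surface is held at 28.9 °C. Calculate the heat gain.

Q = 363 kW

Q = 4πk·ΔT/(1/r₁ − 1/r₂) = 4π × 10.5 × 204.9 / (1/0.755 − 1/0.800) = 3.63×10^5 W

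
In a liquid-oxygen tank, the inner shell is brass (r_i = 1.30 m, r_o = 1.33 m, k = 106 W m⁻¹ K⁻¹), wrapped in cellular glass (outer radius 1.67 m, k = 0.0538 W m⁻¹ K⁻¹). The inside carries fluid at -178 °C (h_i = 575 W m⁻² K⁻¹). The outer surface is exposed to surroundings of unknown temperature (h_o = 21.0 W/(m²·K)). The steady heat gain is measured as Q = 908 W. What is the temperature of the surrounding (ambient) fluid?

Series resistances:
  R_conv,in = 1/(4πr²h) = 1/(4π·1.30²·575) = 8.189×10^-5 K/W
  R_brass = (1/1.30 − 1/1.33)/(4πk) = 0.01735/(4π·106) = 1.303×10^-5 K/W
  R_cellular glass = (1/1.33 − 1/1.67)/(4πk) = 0.1531/(4π·0.0538) = 0.2264 K/W
  R_conv,out = 1/(4πr²h) = 1/(4π·1.67²·21.0) = 0.001359 K/W
ΣR = 0.2279 K/W
ΔT = Q·ΣR = 908 × 0.2279 = 206.9 K
Heat flows inward, so T_out = T_in + ΔT = -178 + 206.9 = 28.9 °C

T_out = 28.9 °C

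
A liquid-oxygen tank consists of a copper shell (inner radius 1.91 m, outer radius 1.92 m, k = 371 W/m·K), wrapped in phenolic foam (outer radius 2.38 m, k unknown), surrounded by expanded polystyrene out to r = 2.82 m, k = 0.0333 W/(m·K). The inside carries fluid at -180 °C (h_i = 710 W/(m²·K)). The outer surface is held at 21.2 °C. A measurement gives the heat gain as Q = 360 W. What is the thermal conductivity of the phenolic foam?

k = 0.0199 W/m·K

ΣR = ΔT/Q = |-180 − 21.2|/360 = 0.5589 K/W
Known resistances:
  R_conv,in = 1/(4πr²h) = 1/(4π·1.91²·710) = 3.072×10^-5 K/W
  R_copper = (1/1.91 − 1/1.92)/(4πk) = 0.002727/(4π·371) = 5.849×10^-7 K/W
  R_expanded polystyrene = (1/2.38 − 1/2.82)/(4πk) = 0.06556/(4π·0.0333) = 0.1567 K/W
R_phenolic foam = ΣR − ΣR_known = 0.5589 − 0.1567 = 0.4022 K/W
(1/r₁−1/r₂)/(4πk) = 0.4022 ⇒ k = 0.1007/(4π·0.4022) = 0.0199 W/m·K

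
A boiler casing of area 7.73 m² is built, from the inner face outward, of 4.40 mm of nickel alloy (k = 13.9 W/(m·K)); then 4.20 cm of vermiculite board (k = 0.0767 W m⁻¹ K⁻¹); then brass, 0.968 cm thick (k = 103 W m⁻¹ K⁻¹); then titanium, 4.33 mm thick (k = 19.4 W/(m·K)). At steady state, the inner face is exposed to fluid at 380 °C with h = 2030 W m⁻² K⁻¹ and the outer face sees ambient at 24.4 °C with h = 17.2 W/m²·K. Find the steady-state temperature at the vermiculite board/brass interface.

T = 58.7 °C

Series thermal resistances, inner to outer:
  R_conv,in = 1/(hA) = 1/(2030·7.73) = 6.373×10^-5 K/W
  R_nickel alloy = L/(kA) = 0.00440/(13.9·7.73) = 4.095×10^-5 K/W
  R_vermiculite board = L/(kA) = 0.0420/(0.0767·7.73) = 0.07084 K/W
  R_brass = L/(kA) = 0.00968/(103·7.73) = 1.216×10^-5 K/W
  R_titanium = L/(kA) = 0.00433/(19.4·7.73) = 2.887×10^-5 K/W
  R_conv,out = 1/(hA) = 1/(17.2·7.73) = 0.007521 K/W
ΣR = 6.373×10^-5 + 4.095×10^-5 + 0.07084 + 1.216×10^-5 + 2.887×10^-5 + 0.007521 = 0.07851 K/W
Q = ΔT/ΣR = (380 °C − 24.4 °C)/0.07851 = 4529 W
From the inner boundary to the vermiculite board/brass interface, ΣR_partial = 0.07094 K/W.
T_interface = T_in − Q·ΣR_partial = 380 °C − (4529)(0.07094) = 58.7 °C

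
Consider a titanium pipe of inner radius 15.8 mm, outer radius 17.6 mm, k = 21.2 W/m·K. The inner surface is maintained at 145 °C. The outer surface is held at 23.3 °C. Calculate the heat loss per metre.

Q' = 2πk·ΔT/ln(r₂/r₁) = 2π × 21.2 × 121.7 / ln(0.0176/0.0158) = 1.50×10^5 W/m

Q' = 150 kW/m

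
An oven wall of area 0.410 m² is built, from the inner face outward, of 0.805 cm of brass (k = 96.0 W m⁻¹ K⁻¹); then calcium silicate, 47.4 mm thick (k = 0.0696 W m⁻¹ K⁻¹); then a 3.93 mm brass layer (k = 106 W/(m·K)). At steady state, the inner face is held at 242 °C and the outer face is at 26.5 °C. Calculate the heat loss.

Resistance network (inner→outer):
  R_brass = L/(kA) = 0.00805/(96.0·0.410) = 2.045×10^-4 K/W
  R_calcium silicate = L/(kA) = 0.0474/(0.0696·0.410) = 1.661 K/W
  R_brass = L/(kA) = 0.00393/(106·0.410) = 9.043×10^-5 K/W
ΣR = 2.045×10^-4 + 1.661 + 9.043×10^-5 = 1.661 K/W
Q = ΔT/ΣR = (242 °C − 26.5 °C)/1.661 = 130 W

Q = 130 W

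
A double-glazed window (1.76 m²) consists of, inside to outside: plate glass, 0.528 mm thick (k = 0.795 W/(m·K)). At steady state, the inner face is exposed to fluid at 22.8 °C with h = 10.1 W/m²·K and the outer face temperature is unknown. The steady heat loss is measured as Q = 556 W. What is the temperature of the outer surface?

T_out = -8.69 °C

Sum the resistances:
  R_conv,in = 1/(hA) = 1/(10.1·1.76) = 0.05626 K/W
  R_plate glass = L/(kA) = 5.28×10^-4/(0.795·1.76) = 3.774×10^-4 K/W
ΣR = 0.05663 K/W
ΔT = Q·ΣR = 556 × 0.05663 = 31.49 K
Heat flows outward, so T_out = T_in − ΔT = 22.8 − 31.49 = -8.69 °C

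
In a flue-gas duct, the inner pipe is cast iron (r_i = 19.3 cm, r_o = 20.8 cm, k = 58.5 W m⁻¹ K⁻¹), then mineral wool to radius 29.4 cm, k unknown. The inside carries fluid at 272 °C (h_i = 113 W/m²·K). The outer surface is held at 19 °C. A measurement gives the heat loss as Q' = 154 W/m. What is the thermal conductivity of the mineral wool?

k = 0.0337 W/m·K

ΣR = ΔT/Q' = |272 − 19|/154 = 1.643 m·K/W
Known resistances:
  R'_conv,in = 1/(2πr h) = 1/(2π·0.193·113) = 0.007298 m·K/W
  R'_cast iron = ln(0.208/0.193)/(2πk) = 0.07485/(2π·58.5) = 2.036×10^-4 m·K/W
R_mineral wool = ΣR − ΣR_known = 1.643 − 0.007502 = 1.635 m·K/W
ln(r₂/r₁)/(2πk) = 1.635 ⇒ k = 0.3460/(2π·1.635) = 0.0337 W/m·K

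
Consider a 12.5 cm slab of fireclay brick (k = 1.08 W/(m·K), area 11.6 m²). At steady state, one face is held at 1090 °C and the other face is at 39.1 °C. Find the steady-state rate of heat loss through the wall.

Q = kA·ΔT/L = 1.08 × 11.6 × |1090 °C − 39.1 °C| / 0.125 = 1.05×10^5 W

Q = 105 kW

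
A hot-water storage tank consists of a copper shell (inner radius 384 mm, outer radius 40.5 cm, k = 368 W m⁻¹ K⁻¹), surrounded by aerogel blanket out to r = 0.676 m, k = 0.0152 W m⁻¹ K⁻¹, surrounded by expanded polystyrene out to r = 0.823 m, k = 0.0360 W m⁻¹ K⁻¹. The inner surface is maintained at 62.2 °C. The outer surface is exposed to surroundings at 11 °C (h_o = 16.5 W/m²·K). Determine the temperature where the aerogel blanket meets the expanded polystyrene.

Treat each layer as a resistance in series:
  R_copper = (1/0.384 − 1/0.405)/(4πk) = 0.1350/(4π·368) = 2.920×10^-5 K/W
  R_aerogel blanket = (1/0.405 − 1/0.676)/(4πk) = 0.9898/(4π·0.0152) = 5.182 K/W
  R_expanded polystyrene = (1/0.676 − 1/0.823)/(4πk) = 0.2642/(4π·0.0360) = 0.5841 K/W
  R_conv,out = 1/(4πr²h) = 1/(4π·0.823²·16.5) = 0.007120 K/W
ΣR = 2.920×10^-5 + 5.182 + 0.5841 + 0.007120 = 5.773 K/W
Q = ΔT/ΣR = (62.2 °C − 11 °C)/5.773 = 8.869 W
From the inner boundary to the aerogel blanket/expanded polystyrene interface, ΣR_partial = 5.182 K/W.
T_interface = T_in − Q·ΣR_partial = 62.2 °C − (8.869)(5.182) = 16.2 °C

T = 16.2 °C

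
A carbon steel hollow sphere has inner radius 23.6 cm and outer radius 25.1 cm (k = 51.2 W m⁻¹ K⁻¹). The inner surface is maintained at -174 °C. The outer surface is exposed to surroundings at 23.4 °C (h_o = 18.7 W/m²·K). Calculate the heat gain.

Treat each layer as a resistance in series:
  R_carbon steel = (1/0.236 − 1/0.251)/(4πk) = 0.2532/(4π·51.2) = 3.936×10^-4 K/W
  R_conv,out = 1/(4πr²h) = 1/(4π·0.251²·18.7) = 0.06755 K/W
ΣR = 3.936×10^-4 + 0.06755 = 0.06794 K/W
Q = ΔT/ΣR = (-174 °C − 23.4 °C)/0.06794 = -2910 W
(Negative Q ⇒ heat flows inward; heat gain = 2910 W.)

Q = 2.91 kW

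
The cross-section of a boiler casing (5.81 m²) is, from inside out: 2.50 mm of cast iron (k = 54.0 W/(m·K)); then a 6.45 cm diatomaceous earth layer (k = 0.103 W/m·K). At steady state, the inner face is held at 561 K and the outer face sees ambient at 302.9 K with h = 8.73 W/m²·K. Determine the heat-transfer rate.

Q = 2.02 kW

Series thermal resistances, inner to outer:
  R_cast iron = L/(kA) = 0.00250/(54.0·5.81) = 7.968×10^-6 K/W
  R_diatomaceous earth = L/(kA) = 0.0645/(0.103·5.81) = 0.1078 K/W
  R_conv,out = 1/(hA) = 1/(8.73·5.81) = 0.01972 K/W
ΣR = 7.968×10^-6 + 0.1078 + 0.01972 = 0.1275 K/W
Q = ΔT/ΣR = (561 K − 302.9 K)/0.1275 = 2020 W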